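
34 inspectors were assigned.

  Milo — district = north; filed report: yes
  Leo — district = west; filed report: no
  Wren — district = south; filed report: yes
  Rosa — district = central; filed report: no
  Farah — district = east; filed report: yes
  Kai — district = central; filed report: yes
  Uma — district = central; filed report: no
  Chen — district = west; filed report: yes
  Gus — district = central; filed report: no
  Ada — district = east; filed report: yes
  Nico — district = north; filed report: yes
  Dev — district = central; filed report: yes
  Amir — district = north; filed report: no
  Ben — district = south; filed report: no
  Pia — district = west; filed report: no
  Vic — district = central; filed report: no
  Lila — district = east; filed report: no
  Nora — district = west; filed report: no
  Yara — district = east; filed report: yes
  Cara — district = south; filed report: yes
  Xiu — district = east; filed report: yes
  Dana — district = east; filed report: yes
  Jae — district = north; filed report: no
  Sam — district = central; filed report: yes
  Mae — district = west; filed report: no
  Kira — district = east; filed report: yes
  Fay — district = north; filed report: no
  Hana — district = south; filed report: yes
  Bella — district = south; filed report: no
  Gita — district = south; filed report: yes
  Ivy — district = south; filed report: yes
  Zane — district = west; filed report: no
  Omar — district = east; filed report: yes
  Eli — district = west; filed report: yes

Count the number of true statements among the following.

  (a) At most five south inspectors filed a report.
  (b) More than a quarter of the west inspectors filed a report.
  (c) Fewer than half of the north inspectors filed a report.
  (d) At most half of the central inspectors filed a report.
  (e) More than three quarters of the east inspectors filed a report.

(a) south: |A| = 7, |A ∩ B| = 5; needs |A ∩ B| ≤ 5 — true.
(b) west: |A| = 7, |A ∩ B| = 2; needs |A ∩ B| / |A| > 1/4 — true.
(c) north: |A| = 5, |A ∩ B| = 2; needs |A ∩ B| < |A ∖ B| — true.
(d) central: |A| = 7, |A ∩ B| = 3; needs |A ∩ B| ≤ |A ∖ B| — true.
(e) east: |A| = 8, |A ∩ B| = 7; needs |A ∩ B| / |A| > 3/4 — true.

5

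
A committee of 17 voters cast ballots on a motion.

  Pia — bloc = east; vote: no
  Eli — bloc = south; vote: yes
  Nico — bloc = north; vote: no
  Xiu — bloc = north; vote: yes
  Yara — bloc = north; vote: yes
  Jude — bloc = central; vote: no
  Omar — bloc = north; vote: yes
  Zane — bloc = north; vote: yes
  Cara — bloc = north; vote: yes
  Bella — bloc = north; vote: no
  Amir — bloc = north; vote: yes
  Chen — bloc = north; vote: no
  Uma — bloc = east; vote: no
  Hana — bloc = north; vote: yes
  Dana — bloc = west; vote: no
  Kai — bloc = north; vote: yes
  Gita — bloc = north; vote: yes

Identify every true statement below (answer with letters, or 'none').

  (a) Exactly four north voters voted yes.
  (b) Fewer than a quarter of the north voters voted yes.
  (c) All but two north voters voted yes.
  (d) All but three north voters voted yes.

(d)

|A| = 12, |A ∩ B| = 9, |A ∖ B| = 3.
(a) |A ∩ B| = 4: fails.
(b) |A ∩ B| / |A| < 1/4: fails.
(c) |A ∖ B| = 2: fails.
(d) |A ∖ B| = 3: holds.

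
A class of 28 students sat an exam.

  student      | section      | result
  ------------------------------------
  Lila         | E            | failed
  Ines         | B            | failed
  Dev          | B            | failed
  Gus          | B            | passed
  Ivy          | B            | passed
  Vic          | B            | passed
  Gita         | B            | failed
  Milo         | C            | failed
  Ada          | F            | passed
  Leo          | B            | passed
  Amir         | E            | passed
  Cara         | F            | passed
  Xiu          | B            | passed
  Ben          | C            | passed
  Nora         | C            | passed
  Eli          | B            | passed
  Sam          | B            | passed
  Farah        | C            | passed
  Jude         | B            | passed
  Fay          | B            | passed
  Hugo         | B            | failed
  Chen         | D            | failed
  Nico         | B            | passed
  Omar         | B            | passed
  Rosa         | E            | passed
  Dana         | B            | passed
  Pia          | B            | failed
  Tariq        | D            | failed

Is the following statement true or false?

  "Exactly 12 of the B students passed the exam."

The determiner here denotes the relation: |A ∩ B| = 12.
|A| = 17, |A ∩ B| = 12, |A ∖ B| = 5.
|A ∩ B| = 12, so the statement is true.

True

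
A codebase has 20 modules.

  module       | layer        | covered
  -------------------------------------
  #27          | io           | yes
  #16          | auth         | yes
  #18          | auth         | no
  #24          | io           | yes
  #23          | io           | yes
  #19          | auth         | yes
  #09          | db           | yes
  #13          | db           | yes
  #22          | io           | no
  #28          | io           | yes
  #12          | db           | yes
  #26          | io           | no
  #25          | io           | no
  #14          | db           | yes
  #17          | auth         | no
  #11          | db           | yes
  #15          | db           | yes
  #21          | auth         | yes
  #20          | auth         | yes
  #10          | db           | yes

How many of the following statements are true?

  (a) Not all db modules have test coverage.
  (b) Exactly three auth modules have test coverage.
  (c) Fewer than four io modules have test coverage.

(a) db: |A| = 7, |A ∩ B| = 7; needs A ⊄ B (|A ∖ B| ≥ 1) — false.
(b) auth: |A| = 6, |A ∩ B| = 4; needs |A ∩ B| = 3 — false.
(c) io: |A| = 7, |A ∩ B| = 4; needs |A ∩ B| < 4 — false.

0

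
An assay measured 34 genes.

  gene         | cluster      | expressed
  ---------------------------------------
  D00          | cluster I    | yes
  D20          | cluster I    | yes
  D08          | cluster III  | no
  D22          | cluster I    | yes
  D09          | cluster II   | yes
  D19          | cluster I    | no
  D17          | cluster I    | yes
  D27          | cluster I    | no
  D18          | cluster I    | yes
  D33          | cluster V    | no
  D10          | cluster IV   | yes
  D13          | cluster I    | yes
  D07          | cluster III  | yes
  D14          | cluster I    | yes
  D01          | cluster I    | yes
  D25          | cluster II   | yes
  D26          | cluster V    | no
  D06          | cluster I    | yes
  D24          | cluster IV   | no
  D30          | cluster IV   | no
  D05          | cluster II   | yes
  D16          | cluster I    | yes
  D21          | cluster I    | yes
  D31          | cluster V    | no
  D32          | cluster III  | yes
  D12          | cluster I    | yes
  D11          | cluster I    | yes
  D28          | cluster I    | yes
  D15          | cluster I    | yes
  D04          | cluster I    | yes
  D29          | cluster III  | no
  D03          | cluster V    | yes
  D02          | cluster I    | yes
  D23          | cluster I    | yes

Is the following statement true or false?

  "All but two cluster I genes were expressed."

True

Truth condition: |A ∖ B| = 2.
|A| = 20, |A ∩ B| = 18, |A ∖ B| = 2.
|A ∖ B| = 2, so the statement is true.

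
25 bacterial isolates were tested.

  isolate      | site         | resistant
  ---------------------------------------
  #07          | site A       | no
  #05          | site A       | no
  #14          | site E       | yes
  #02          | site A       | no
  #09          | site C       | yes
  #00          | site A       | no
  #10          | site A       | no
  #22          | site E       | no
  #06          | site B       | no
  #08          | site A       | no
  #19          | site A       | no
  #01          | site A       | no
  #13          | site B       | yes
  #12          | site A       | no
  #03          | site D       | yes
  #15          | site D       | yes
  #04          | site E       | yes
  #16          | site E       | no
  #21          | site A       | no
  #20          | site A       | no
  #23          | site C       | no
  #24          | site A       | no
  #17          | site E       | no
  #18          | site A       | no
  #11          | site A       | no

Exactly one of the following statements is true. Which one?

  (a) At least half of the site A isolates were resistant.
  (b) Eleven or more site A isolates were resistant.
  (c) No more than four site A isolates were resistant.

|A| = 14, |A ∩ B| = 0, |A ∖ B| = 14.
(a) requires |A ∩ B| ≥ |A ∖ B|: false.
(b) requires |A ∩ B| ≥ 11: false.
(c) requires |A ∩ B| ≤ 4: true.

(c)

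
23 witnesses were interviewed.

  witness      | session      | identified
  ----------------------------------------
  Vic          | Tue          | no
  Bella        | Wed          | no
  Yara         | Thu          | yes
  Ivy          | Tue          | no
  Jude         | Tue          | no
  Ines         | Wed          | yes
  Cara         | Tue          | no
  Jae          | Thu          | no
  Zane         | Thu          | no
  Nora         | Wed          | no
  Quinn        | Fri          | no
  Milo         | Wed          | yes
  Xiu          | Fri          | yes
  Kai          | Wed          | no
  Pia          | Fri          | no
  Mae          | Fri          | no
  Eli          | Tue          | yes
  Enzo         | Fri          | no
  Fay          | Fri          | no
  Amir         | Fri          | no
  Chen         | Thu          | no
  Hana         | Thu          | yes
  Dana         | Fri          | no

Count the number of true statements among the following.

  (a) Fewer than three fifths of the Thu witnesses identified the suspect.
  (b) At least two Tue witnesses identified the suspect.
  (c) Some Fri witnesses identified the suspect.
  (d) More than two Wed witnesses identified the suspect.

(a) Thu: |A| = 5, |A ∩ B| = 2; needs |A ∩ B| / |A| < 3/5 — true.
(b) Tue: |A| = 5, |A ∩ B| = 1; needs |A ∩ B| ≥ 2 — false.
(c) Fri: |A| = 8, |A ∩ B| = 1; needs A ∩ B ≠ ∅ (|A ∩ B| ≥ 1) — true.
(d) Wed: |A| = 5, |A ∩ B| = 2; needs |A ∩ B| > 2 — false.

2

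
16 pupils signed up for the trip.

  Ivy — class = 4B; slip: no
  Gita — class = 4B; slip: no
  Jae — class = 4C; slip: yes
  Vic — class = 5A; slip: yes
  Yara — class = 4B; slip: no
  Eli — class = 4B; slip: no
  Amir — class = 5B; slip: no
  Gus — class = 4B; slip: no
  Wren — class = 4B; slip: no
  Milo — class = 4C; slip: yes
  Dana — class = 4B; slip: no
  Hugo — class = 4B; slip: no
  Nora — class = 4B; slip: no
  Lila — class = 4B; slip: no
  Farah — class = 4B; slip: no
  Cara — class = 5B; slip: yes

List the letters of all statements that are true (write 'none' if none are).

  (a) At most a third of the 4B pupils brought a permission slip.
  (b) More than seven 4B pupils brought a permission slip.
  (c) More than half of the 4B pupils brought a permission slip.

(a)

|A| = 11, |A ∩ B| = 0, |A ∖ B| = 11.
(a) |A ∩ B| / |A| ≤ 1/3: holds.
(b) |A ∩ B| > 7: fails.
(c) |A ∩ B| > |A ∖ B|: fails.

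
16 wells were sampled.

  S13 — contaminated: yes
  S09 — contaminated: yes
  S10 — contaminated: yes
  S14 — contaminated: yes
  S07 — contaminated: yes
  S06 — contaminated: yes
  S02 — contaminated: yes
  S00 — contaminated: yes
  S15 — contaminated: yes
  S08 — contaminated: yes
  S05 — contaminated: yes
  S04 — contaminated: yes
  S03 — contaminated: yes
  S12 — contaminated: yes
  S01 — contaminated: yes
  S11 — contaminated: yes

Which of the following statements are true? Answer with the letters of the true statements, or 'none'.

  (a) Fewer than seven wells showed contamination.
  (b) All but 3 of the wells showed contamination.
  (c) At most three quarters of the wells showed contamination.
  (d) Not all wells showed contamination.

none

|A| = 16, |A ∩ B| = 16, |A ∖ B| = 0.
(a) |A ∩ B| < 7: fails.
(b) |A ∖ B| = 3: fails.
(c) |A ∩ B| / |A| ≤ 3/4: fails.
(d) A ⊄ B (|A ∖ B| ≥ 1): fails.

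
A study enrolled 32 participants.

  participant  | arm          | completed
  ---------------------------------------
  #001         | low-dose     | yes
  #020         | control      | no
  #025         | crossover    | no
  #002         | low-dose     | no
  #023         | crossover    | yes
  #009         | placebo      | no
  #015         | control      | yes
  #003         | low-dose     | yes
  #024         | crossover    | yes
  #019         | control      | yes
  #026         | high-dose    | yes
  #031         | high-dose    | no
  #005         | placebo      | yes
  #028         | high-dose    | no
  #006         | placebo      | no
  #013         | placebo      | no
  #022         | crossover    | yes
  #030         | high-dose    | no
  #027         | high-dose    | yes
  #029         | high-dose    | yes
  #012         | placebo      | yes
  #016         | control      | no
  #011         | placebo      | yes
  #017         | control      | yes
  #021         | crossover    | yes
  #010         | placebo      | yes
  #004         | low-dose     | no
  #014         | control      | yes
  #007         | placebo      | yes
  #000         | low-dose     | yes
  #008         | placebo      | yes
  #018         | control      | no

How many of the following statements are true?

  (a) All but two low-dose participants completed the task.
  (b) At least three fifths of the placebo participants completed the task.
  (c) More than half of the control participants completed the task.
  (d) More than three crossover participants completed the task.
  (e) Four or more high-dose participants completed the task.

(a) low-dose: |A| = 5, |A ∩ B| = 3; needs |A ∖ B| = 2 — true.
(b) placebo: |A| = 9, |A ∩ B| = 6; needs |A ∩ B| / |A| ≥ 3/5 — true.
(c) control: |A| = 7, |A ∩ B| = 4; needs |A ∩ B| > |A ∖ B| — true.
(d) crossover: |A| = 5, |A ∩ B| = 4; needs |A ∩ B| > 3 — true.
(e) high-dose: |A| = 6, |A ∩ B| = 3; needs |A ∩ B| ≥ 4 — false.

4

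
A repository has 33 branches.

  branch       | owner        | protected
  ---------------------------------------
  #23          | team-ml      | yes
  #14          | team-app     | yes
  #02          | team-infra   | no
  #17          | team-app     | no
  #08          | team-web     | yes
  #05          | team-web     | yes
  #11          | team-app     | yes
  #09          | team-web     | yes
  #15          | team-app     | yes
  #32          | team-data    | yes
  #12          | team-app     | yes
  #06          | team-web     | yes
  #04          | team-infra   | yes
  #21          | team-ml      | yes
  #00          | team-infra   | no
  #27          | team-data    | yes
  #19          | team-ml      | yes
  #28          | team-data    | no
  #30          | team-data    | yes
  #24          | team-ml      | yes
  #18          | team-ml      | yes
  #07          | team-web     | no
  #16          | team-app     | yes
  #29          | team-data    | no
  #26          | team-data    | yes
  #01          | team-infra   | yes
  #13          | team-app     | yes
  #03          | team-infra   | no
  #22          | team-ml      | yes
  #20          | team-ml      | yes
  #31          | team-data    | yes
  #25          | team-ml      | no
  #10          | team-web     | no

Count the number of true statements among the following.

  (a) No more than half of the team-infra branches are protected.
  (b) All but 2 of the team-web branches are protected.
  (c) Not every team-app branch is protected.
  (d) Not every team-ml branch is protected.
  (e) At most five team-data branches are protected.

(a) team-infra: |A| = 5, |A ∩ B| = 2; needs |A ∩ B| ≤ |A ∖ B| — true.
(b) team-web: |A| = 6, |A ∩ B| = 4; needs |A ∖ B| = 2 — true.
(c) team-app: |A| = 7, |A ∩ B| = 6; needs A ⊄ B (|A ∖ B| ≥ 1) — true.
(d) team-ml: |A| = 8, |A ∩ B| = 7; needs A ⊄ B (|A ∖ B| ≥ 1) — true.
(e) team-data: |A| = 7, |A ∩ B| = 5; needs |A ∩ B| ≤ 5 — true.

5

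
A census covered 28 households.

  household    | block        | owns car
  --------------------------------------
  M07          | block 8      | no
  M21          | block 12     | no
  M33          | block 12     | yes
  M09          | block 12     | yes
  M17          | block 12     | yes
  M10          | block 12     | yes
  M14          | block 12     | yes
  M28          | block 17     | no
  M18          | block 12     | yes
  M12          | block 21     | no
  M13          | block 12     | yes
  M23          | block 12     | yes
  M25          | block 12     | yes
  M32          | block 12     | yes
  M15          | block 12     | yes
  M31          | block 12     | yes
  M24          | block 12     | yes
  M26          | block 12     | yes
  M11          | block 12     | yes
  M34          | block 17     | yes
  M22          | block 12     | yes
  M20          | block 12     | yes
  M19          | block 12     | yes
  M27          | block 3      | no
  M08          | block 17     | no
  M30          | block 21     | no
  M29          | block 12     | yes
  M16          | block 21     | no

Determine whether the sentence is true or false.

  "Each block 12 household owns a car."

False

Truth condition: A ⊆ B, i.e. every element of A is in B (|A ∖ B| = 0).
|A| = 20, |A ∩ B| = 19, |A ∖ B| = 1.
So the statement is false.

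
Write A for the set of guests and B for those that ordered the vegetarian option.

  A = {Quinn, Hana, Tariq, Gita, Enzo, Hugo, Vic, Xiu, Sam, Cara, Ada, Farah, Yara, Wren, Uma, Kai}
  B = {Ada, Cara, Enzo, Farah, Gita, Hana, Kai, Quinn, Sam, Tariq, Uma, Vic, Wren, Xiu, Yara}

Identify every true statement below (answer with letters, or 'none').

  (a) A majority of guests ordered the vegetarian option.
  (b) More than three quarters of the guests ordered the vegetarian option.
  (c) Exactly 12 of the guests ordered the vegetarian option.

(a), (b)

|A| = 16, |A ∩ B| = 15, |A ∖ B| = 1.
(a) |A ∩ B| > |A ∖ B|: holds.
(b) |A ∩ B| / |A| > 3/4: holds.
(c) |A ∩ B| = 12: fails.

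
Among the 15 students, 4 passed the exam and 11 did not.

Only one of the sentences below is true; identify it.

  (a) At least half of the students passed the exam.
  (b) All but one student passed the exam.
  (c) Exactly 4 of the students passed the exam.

(c)

|A| = 15, |A ∩ B| = 4, |A ∖ B| = 11.
(a) requires |A ∩ B| ≥ |A ∖ B|: false.
(b) requires |A ∖ B| = 1: false.
(c) requires |A ∩ B| = 4: true.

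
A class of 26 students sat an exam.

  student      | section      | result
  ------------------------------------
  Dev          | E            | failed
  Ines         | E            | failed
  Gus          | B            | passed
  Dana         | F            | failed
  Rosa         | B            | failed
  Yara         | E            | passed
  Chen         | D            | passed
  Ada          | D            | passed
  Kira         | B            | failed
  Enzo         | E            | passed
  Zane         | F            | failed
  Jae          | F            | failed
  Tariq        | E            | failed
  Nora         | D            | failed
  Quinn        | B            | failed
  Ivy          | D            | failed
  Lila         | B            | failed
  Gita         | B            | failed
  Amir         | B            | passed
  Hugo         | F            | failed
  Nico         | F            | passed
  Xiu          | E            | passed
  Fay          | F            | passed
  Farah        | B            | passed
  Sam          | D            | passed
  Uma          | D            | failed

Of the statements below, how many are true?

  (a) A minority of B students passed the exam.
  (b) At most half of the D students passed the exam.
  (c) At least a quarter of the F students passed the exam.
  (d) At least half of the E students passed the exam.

(a) B: |A| = 8, |A ∩ B| = 3; needs |A ∩ B| < |A ∖ B| — true.
(b) D: |A| = 6, |A ∩ B| = 3; needs |A ∩ B| ≤ |A ∖ B| — true.
(c) F: |A| = 6, |A ∩ B| = 2; needs |A ∩ B| / |A| ≥ 1/4 — true.
(d) E: |A| = 6, |A ∩ B| = 3; needs |A ∩ B| ≥ |A ∖ B| — true.

4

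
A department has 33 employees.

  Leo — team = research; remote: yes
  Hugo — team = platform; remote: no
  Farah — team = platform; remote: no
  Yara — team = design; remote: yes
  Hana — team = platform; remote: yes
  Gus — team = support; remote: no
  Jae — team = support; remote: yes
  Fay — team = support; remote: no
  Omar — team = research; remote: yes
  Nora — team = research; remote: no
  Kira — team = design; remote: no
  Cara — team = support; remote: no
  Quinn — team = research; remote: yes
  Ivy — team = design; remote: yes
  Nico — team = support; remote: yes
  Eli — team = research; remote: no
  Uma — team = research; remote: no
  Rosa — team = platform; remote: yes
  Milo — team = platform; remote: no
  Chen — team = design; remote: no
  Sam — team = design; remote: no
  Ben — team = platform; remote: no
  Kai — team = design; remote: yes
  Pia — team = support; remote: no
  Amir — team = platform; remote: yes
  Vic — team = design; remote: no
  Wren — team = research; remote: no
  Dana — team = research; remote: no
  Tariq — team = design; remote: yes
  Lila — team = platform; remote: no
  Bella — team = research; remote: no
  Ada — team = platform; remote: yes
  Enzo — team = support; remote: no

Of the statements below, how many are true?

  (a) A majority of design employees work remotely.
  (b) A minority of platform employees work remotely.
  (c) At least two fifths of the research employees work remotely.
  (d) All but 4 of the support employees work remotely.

1

(a) design: |A| = 8, |A ∩ B| = 4; needs |A ∩ B| > |A ∖ B| — false.
(b) platform: |A| = 9, |A ∩ B| = 4; needs |A ∩ B| < |A ∖ B| — true.
(c) research: |A| = 9, |A ∩ B| = 3; needs |A ∩ B| / |A| ≥ 2/5 — false.
(d) support: |A| = 7, |A ∩ B| = 2; needs |A ∖ B| = 4 — false.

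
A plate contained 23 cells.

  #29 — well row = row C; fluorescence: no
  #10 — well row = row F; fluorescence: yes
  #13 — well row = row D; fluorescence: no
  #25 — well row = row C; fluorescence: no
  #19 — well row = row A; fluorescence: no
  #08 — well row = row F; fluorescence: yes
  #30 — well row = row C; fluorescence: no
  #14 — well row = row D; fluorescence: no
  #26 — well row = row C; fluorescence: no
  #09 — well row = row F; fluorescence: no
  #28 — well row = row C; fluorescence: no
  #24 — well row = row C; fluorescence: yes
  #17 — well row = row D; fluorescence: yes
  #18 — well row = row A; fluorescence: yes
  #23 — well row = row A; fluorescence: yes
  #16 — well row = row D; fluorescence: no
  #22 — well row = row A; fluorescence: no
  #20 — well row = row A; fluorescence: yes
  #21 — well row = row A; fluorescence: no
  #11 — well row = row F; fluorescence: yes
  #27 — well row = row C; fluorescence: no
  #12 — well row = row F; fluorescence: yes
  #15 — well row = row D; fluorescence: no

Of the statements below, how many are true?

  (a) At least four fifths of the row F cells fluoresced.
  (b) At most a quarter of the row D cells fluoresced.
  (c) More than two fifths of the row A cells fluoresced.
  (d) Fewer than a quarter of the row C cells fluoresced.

4

(a) row F: |A| = 5, |A ∩ B| = 4; needs |A ∩ B| / |A| ≥ 4/5 — true.
(b) row D: |A| = 5, |A ∩ B| = 1; needs |A ∩ B| / |A| ≤ 1/4 — true.
(c) row A: |A| = 6, |A ∩ B| = 3; needs |A ∩ B| / |A| > 2/5 — true.
(d) row C: |A| = 7, |A ∩ B| = 1; needs |A ∩ B| / |A| < 1/4 — true.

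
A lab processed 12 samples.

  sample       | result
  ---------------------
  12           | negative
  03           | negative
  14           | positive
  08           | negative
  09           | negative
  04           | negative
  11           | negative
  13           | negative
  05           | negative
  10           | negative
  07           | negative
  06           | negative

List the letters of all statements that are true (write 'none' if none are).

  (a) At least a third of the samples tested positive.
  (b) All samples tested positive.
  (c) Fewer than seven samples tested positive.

(c)

|A| = 12, |A ∩ B| = 1, |A ∖ B| = 11.
(a) |A ∩ B| / |A| ≥ 1/3: fails.
(b) A ⊆ B, i.e. every element of A is in B (|A ∖ B| = 0): fails.
(c) |A ∩ B| < 7: holds.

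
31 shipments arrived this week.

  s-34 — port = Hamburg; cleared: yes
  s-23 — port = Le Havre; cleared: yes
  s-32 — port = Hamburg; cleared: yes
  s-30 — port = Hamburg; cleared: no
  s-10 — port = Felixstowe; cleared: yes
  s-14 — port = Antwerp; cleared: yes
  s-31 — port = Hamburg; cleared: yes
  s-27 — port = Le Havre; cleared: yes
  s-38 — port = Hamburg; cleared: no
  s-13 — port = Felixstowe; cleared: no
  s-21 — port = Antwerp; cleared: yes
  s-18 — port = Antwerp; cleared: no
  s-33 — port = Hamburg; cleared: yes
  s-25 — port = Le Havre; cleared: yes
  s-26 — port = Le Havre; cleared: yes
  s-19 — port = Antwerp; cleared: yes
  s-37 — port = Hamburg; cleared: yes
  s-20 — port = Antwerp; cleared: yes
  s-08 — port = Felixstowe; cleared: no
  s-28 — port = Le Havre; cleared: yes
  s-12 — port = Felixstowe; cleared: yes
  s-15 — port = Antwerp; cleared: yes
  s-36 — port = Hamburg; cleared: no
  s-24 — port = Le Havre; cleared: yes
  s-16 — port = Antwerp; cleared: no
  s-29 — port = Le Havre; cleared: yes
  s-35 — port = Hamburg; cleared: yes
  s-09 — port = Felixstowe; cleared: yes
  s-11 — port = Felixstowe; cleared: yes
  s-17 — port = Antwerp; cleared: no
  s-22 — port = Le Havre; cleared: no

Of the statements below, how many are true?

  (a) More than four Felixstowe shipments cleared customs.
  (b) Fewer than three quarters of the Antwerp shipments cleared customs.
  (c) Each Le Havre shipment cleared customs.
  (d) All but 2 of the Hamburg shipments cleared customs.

(a) Felixstowe: |A| = 6, |A ∩ B| = 4; needs |A ∩ B| > 4 — false.
(b) Antwerp: |A| = 8, |A ∩ B| = 5; needs |A ∩ B| / |A| < 3/4 — true.
(c) Le Havre: |A| = 8, |A ∩ B| = 7; needs A ⊆ B, i.e. every element of A is in B (|A ∖ B| = 0) — false.
(d) Hamburg: |A| = 9, |A ∩ B| = 6; needs |A ∖ B| = 2 — false.

1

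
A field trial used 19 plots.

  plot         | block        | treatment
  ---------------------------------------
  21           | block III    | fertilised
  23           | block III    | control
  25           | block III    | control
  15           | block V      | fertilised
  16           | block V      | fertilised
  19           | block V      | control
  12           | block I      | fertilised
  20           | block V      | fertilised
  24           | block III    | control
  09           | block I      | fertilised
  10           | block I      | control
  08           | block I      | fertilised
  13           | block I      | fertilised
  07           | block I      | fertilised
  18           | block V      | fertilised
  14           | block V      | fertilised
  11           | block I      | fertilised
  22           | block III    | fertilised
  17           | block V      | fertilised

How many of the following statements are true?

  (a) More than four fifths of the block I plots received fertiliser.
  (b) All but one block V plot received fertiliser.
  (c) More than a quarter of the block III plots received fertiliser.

3

(a) block I: |A| = 7, |A ∩ B| = 6; needs |A ∩ B| / |A| > 4/5 — true.
(b) block V: |A| = 7, |A ∩ B| = 6; needs |A ∖ B| = 1 — true.
(c) block III: |A| = 5, |A ∩ B| = 2; needs |A ∩ B| / |A| > 1/4 — true.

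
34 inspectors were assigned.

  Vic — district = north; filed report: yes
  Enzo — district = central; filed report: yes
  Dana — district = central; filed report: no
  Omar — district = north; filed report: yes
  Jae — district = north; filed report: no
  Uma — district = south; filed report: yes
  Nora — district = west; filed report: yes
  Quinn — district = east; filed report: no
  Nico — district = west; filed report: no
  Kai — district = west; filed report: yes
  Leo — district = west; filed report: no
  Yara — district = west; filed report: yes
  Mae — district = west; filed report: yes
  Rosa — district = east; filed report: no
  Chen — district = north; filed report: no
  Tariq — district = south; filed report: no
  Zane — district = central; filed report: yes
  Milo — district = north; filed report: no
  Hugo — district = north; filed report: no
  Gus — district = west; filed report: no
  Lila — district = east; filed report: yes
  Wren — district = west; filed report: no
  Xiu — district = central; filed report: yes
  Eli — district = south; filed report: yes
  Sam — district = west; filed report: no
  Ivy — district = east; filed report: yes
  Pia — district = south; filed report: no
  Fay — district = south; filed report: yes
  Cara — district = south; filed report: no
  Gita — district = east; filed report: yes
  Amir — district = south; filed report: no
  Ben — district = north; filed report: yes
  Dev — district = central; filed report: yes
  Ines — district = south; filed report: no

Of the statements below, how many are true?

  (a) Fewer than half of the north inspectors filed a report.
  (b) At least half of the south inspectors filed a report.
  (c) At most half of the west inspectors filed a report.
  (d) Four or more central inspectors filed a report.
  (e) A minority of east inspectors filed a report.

(a) north: |A| = 7, |A ∩ B| = 3; needs |A ∩ B| < |A ∖ B| — true.
(b) south: |A| = 8, |A ∩ B| = 3; needs |A ∩ B| ≥ |A ∖ B| — false.
(c) west: |A| = 9, |A ∩ B| = 4; needs |A ∩ B| ≤ |A ∖ B| — true.
(d) central: |A| = 5, |A ∩ B| = 4; needs |A ∩ B| ≥ 4 — true.
(e) east: |A| = 5, |A ∩ B| = 3; needs |A ∩ B| < |A ∖ B| — false.

3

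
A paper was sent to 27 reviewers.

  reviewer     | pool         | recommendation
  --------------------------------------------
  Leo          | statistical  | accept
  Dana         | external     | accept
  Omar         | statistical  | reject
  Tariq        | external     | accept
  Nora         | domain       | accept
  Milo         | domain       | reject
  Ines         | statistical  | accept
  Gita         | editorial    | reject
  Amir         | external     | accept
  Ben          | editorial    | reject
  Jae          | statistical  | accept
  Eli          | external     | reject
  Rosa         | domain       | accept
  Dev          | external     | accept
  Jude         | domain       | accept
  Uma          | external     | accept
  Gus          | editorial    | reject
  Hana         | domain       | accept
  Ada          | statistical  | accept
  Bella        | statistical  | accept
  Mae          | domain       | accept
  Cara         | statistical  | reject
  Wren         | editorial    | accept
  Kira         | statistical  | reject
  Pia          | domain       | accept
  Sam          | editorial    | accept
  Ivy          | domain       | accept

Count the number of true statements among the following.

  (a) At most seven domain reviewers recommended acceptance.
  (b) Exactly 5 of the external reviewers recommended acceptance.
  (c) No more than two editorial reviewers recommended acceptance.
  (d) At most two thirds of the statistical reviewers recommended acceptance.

4

(a) domain: |A| = 8, |A ∩ B| = 7; needs |A ∩ B| ≤ 7 — true.
(b) external: |A| = 6, |A ∩ B| = 5; needs |A ∩ B| = 5 — true.
(c) editorial: |A| = 5, |A ∩ B| = 2; needs |A ∩ B| ≤ 2 — true.
(d) statistical: |A| = 8, |A ∩ B| = 5; needs |A ∩ B| / |A| ≤ 2/3 — true.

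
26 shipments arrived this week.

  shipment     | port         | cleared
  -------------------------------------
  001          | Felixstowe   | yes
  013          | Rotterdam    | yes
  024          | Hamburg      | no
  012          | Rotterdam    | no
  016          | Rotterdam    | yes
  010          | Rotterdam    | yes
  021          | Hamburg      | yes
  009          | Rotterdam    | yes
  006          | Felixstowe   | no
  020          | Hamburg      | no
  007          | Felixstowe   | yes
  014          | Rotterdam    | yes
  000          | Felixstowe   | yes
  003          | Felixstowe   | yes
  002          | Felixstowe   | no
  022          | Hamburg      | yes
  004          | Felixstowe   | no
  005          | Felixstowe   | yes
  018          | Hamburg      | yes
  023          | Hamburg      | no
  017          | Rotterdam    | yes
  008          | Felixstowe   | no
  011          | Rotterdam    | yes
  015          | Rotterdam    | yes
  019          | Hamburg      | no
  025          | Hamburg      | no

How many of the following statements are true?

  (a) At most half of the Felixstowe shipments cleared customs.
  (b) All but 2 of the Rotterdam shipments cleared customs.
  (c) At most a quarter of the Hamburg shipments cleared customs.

(a) Felixstowe: |A| = 9, |A ∩ B| = 5; needs |A ∩ B| ≤ |A ∖ B| — false.
(b) Rotterdam: |A| = 9, |A ∩ B| = 8; needs |A ∖ B| = 2 — false.
(c) Hamburg: |A| = 8, |A ∩ B| = 3; needs |A ∩ B| / |A| ≤ 1/4 — false.

0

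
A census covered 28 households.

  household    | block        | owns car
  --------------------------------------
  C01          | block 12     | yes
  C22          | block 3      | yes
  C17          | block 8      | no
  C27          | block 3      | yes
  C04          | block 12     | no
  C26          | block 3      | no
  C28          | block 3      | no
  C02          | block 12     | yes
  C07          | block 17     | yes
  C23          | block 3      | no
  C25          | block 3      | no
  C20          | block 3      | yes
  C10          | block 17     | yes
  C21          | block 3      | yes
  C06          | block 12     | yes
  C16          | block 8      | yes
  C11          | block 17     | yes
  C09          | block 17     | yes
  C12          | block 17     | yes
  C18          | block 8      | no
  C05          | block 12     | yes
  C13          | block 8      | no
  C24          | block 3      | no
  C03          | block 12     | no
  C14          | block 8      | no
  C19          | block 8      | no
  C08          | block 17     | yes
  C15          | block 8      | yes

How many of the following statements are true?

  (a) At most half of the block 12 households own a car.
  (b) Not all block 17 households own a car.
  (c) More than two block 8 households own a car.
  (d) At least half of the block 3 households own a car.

0

(a) block 12: |A| = 6, |A ∩ B| = 4; needs |A ∩ B| ≤ |A ∖ B| — false.
(b) block 17: |A| = 6, |A ∩ B| = 6; needs A ⊄ B (|A ∖ B| ≥ 1) — false.
(c) block 8: |A| = 7, |A ∩ B| = 2; needs |A ∩ B| > 2 — false.
(d) block 3: |A| = 9, |A ∩ B| = 4; needs |A ∩ B| ≥ |A ∖ B| — false.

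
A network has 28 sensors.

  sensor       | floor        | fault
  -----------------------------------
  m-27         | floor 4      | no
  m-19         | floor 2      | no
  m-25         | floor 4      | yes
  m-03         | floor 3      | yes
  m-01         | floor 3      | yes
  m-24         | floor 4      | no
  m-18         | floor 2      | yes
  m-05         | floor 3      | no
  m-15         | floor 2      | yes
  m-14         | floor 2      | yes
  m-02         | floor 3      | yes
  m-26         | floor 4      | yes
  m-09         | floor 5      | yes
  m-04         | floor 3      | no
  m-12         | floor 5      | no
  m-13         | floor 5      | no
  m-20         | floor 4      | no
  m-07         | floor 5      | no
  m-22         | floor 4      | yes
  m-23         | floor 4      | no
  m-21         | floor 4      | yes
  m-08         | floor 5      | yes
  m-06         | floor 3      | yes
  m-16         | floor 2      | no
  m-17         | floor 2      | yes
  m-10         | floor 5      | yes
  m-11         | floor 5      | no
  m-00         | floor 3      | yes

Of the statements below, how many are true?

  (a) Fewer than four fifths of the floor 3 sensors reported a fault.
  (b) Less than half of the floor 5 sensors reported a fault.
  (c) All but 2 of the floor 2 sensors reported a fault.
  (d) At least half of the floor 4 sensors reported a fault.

(a) floor 3: |A| = 7, |A ∩ B| = 5; needs |A ∩ B| / |A| < 4/5 — true.
(b) floor 5: |A| = 7, |A ∩ B| = 3; needs |A ∩ B| < |A ∖ B| — true.
(c) floor 2: |A| = 6, |A ∩ B| = 4; needs |A ∖ B| = 2 — true.
(d) floor 4: |A| = 8, |A ∩ B| = 4; needs |A ∩ B| ≥ |A ∖ B| — true.

4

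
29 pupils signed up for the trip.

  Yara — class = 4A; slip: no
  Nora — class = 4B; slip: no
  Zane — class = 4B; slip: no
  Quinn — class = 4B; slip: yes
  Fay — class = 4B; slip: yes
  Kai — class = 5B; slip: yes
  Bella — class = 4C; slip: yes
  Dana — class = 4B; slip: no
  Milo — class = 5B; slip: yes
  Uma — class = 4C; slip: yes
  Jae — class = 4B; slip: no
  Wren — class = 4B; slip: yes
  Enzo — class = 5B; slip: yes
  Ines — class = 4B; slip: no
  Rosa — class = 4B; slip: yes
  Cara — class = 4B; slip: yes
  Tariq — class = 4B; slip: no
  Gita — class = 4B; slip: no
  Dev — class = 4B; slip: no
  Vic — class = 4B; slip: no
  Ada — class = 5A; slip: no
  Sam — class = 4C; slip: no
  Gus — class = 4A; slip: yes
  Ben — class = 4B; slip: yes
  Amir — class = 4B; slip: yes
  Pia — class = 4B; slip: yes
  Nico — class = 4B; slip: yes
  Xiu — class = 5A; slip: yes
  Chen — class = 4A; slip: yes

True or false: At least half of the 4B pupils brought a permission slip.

True

The determiner here denotes the relation: |A ∩ B| ≥ |A ∖ B|.
|A| = 18, |A ∩ B| = 9, |A ∖ B| = 9.
9 = 9, so the statement is true.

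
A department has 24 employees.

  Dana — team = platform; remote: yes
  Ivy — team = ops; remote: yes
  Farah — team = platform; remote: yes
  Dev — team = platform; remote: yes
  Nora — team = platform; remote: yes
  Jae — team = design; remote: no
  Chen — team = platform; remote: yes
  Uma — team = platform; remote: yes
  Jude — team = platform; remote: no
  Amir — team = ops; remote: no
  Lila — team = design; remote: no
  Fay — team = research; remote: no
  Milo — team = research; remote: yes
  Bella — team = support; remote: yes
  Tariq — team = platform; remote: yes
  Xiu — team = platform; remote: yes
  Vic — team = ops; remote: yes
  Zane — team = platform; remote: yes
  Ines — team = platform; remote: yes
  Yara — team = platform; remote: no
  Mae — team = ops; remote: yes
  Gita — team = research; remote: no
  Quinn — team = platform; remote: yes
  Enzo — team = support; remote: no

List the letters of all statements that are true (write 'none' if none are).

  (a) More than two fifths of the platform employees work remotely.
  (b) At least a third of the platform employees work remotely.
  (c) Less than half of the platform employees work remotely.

|A| = 13, |A ∩ B| = 11, |A ∖ B| = 2.
(a) |A ∩ B| / |A| > 2/5: holds.
(b) |A ∩ B| / |A| ≥ 1/3: holds.
(c) |A ∩ B| < |A ∖ B|: fails.

(a), (b)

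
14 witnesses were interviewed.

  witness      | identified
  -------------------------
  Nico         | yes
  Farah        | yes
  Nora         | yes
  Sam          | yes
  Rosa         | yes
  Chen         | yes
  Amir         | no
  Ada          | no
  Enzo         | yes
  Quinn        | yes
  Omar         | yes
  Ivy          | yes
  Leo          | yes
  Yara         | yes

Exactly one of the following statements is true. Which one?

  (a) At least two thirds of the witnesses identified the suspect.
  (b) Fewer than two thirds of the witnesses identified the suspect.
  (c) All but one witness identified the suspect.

(a)

|A| = 14, |A ∩ B| = 12, |A ∖ B| = 2.
(a) requires |A ∩ B| / |A| ≥ 2/3: true.
(b) requires |A ∩ B| / |A| < 2/3: false.
(c) requires |A ∖ B| = 1: false.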